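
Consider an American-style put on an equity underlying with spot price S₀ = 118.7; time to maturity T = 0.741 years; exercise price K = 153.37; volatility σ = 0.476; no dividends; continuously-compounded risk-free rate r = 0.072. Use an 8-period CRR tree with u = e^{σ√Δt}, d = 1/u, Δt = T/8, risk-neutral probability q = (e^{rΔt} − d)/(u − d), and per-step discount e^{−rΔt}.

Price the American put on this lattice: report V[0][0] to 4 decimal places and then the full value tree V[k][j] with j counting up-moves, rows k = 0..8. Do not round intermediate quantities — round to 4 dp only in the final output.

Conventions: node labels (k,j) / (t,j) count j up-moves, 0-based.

Δt=0.09262, u=1.15589, d=0.86514, q=0.48686, disc=e^(-rΔt)=0.99335
k=8 terminal: V=max(K-S,0) → 116.1197 103.6009 86.8748 64.5276 34.6700 0.0000 0.0000 0.0000 0.0000
k=7: j=0 S=43.0571 intr=110.3129 cont=109.2935 V=110.3129[EX]; j=1 S=57.5274 intr=95.8426 cont=94.8232 V=95.8426[EX]; j=2 S=76.8609 intr=76.5091 cont=75.4897 V=76.5091[EX]; j=3 S=102.6917 intr=50.6783 cont=49.6588 V=50.6783[EX]; j=4 S=137.2037 intr=16.1663 cont=17.6723 V=17.6723[hold]; j=5 S=183.3143 intr=0.0000 cont=0.0000 V=0.0000[hold]; j=6 S=244.9213 intr=0.0000 cont=0.0000 V=0.0000[hold]; j=7 S=327.2329 intr=0.0000 cont=0.0000 V=0.0000[hold]
k=6: j=0 S=49.7691 intr=103.6009 cont=102.5815 V=103.6009[EX]; j=1 S=66.4952 intr=86.8748 cont=85.8554 V=86.8748[EX]; j=2 S=88.8424 intr=64.5276 cont=63.5082 V=64.5276[EX]; j=3 S=118.7000 intr=34.6700 cont=34.3789 V=34.6700[EX]; j=4 S=158.5919 intr=0.0000 cont=9.0081 V=9.0081[hold]; j=5 S=211.8905 intr=0.0000 cont=0.0000 V=0.0000[hold]; j=6 S=283.1012 intr=0.0000 cont=0.0000 V=0.0000[hold]
k=5: j=0 S=57.5274 intr=95.8426 cont=94.8232 V=95.8426[EX]; j=1 S=76.8609 intr=76.5091 cont=75.4897 V=76.5091[EX]; j=2 S=102.6917 intr=50.6783 cont=49.6588 V=50.6783[EX]; j=3 S=137.2037 intr=16.1663 cont=22.0288 V=22.0288[hold]; j=4 S=183.3143 intr=0.0000 cont=4.5917 V=4.5917[hold]; j=5 S=244.9213 intr=0.0000 cont=0.0000 V=0.0000[hold]
k=4: j=0 S=66.4952 intr=86.8748 cont=85.8554 V=86.8748[EX]; j=1 S=88.8424 intr=64.5276 cont=63.5082 V=64.5276[EX]; j=2 S=118.7000 intr=34.6700 cont=36.4859 V=36.4859[hold]; j=3 S=158.5919 intr=0.0000 cont=13.4494 V=13.4494[hold]; j=4 S=211.8905 intr=0.0000 cont=2.3405 V=2.3405[hold]
k=3: j=0 S=76.8609 intr=76.5091 cont=75.4897 V=76.5091[EX]; j=1 S=102.6917 intr=50.6783 cont=50.5370 V=50.6783[EX]; j=2 S=137.2037 intr=16.1663 cont=25.1023 V=25.1023[hold]; j=3 S=183.3143 intr=0.0000 cont=7.9875 V=7.9875[hold]
k=2: j=0 S=88.8424 intr=64.5276 cont=63.5082 V=64.5276[EX]; j=1 S=118.7000 intr=34.6700 cont=37.9723 V=37.9723[hold]; j=2 S=158.5919 intr=0.0000 cont=16.6583 V=16.6583[hold]
k=1: j=0 S=102.6917 intr=50.6783 cont=51.2559 V=51.2559[hold]; j=1 S=137.2037 intr=16.1663 cont=27.4119 V=27.4119[hold]
k=0: j=0 S=118.7000 intr=34.6700 cont=39.3837 V=39.3837[hold]

price = 39.3837
tree:
39.3837
51.2559 27.4119
64.5276 37.9723 16.6583
76.5091 50.6783 25.1023 7.9875
86.8748 64.5276 36.4859 13.4494 2.3405
95.8426 76.5091 50.6783 22.0288 4.5917 0.0000
103.6009 86.8748 64.5276 34.6700 9.0081 0.0000 0.0000
110.3129 95.8426 76.5091 50.6783 17.6723 0.0000 0.0000 0.0000
116.1197 103.6009 86.8748 64.5276 34.6700 0.0000 0.0000 0.0000 0.0000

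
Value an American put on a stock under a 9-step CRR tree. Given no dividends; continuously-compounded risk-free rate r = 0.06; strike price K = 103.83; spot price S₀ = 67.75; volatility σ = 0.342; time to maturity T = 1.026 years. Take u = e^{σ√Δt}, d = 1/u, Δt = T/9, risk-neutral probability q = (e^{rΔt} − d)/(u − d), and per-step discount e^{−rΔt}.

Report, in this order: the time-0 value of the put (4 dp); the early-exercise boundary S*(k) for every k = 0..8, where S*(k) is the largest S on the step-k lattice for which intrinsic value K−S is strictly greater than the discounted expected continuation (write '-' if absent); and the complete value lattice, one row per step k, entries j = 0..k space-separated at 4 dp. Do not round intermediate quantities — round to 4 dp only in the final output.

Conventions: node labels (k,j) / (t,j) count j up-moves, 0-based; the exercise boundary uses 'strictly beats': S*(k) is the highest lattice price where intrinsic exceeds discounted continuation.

Δt=0.11400, u=1.12240, d=0.89095, q=0.50082, disc=e^(-rΔt)=0.99318
k=9 terminal: V=max(K-S,0) → 79.8655 73.6398 65.7967 55.9160 43.4685 27.7872 8.0320 0.0000 0.0000 0.0000
k=8: j=0 S=26.8978 intr=76.9322 cont=76.2244 V=76.9322[EX]; j=1 S=33.8856 intr=69.9444 cont=69.2366 V=69.9444[EX]; j=2 S=42.6887 intr=61.1413 cont=60.4335 V=61.1413[EX]; j=3 S=53.7788 intr=50.0512 cont=49.3434 V=50.0512[EX]; j=4 S=67.7500 intr=36.0800 cont=35.3722 V=36.0800[EX]; j=5 S=85.3508 intr=18.4792 cont=17.7715 V=18.4792[EX]; j=6 S=107.5240 intr=0.0000 cont=3.9821 V=3.9821[hold]; j=7 S=135.4577 intr=0.0000 cont=0.0000 V=0.0000[hold]; j=8 S=170.6482 intr=0.0000 cont=0.0000 V=0.0000[hold]  S*(8)=85.3508
k=7: j=0 S=30.1902 intr=73.6398 cont=72.9320 V=73.6398[EX]; j=1 S=38.0333 intr=65.7967 cont=65.0889 V=65.7967[EX]; j=2 S=47.9140 intr=55.9160 cont=55.2083 V=55.9160[EX]; j=3 S=60.3615 intr=43.4685 cont=42.7607 V=43.4685[EX]; j=4 S=76.0428 intr=27.7872 cont=27.0794 V=27.7872[EX]; j=5 S=95.7980 intr=8.0320 cont=11.1423 V=11.1423[hold]; j=6 S=120.6854 intr=0.0000 cont=1.9742 V=1.9742[hold]; j=7 S=152.0382 intr=0.0000 cont=0.0000 V=0.0000[hold]  S*(7)=76.0428
k=6: j=0 S=33.8856 intr=69.9444 cont=69.2366 V=69.9444[EX]; j=1 S=42.6887 intr=61.1413 cont=60.4335 V=61.1413[EX]; j=2 S=53.7788 intr=50.0512 cont=49.3434 V=50.0512[EX]; j=3 S=67.7500 intr=36.0800 cont=35.3722 V=36.0800[EX]; j=4 S=85.3508 intr=18.4792 cont=19.3186 V=19.3186[hold]; j=5 S=107.5240 intr=0.0000 cont=6.5062 V=6.5062[hold]; j=6 S=135.4577 intr=0.0000 cont=0.9788 V=0.9788[hold]  S*(6)=67.7500
k=5: j=0 S=38.0333 intr=65.7967 cont=65.0889 V=65.7967[EX]; j=1 S=47.9140 intr=55.9160 cont=55.2083 V=55.9160[EX]; j=2 S=60.3615 intr=43.4685 cont=42.7607 V=43.4685[EX]; j=3 S=76.0428 intr=27.7872 cont=27.4969 V=27.7872[EX]; j=4 S=95.7980 intr=8.0320 cont=12.8139 V=12.8139[hold]; j=5 S=120.6854 intr=0.0000 cont=3.7125 V=3.7125[hold]  S*(5)=76.0428
k=4: j=0 S=42.6887 intr=61.1413 cont=60.4335 V=61.1413[EX]; j=1 S=53.7788 intr=50.0512 cont=49.3434 V=50.0512[EX]; j=2 S=67.7500 intr=36.0800 cont=35.3722 V=36.0800[EX]; j=3 S=85.3508 intr=18.4792 cont=20.1500 V=20.1500[hold]; j=4 S=107.5240 intr=0.0000 cont=8.1995 V=8.1995[hold]  S*(4)=67.7500
k=3: j=0 S=47.9140 intr=55.9160 cont=55.2083 V=55.9160[EX]; j=1 S=60.3615 intr=43.4685 cont=42.7607 V=43.4685[EX]; j=2 S=76.0428 intr=27.7872 cont=27.9104 V=27.9104[hold]; j=3 S=95.7980 intr=8.0320 cont=14.0684 V=14.0684[hold]  S*(3)=60.3615
k=2: j=0 S=53.7788 intr=50.0512 cont=49.3434 V=50.0512[EX]; j=1 S=67.7500 intr=36.0800 cont=35.4335 V=36.0800[EX]; j=2 S=85.3508 intr=18.4792 cont=20.8351 V=20.8351[hold]  S*(2)=67.7500
k=1: j=0 S=60.3615 intr=43.4685 cont=42.7607 V=43.4685[EX]; j=1 S=76.0428 intr=27.7872 cont=28.2512 V=28.2512[hold]  S*(1)=60.3615
k=0: j=0 S=67.7500 intr=36.0800 cont=35.6030 V=36.0800[EX]  S*(0)=67.7500

price = 36.0800
boundary = 67.7500 60.3615 67.7500 60.3615 67.7500 76.0428 67.7500 76.0428 85.3508
tree:
36.0800
43.4685 28.2512
50.0512 36.0800 20.8351
55.9160 43.4685 27.9104 14.0684
61.1413 50.0512 36.0800 20.1500 8.1995
65.7967 55.9160 43.4685 27.7872 12.8139 3.7125
69.9444 61.1413 50.0512 36.0800 19.3186 6.5062 0.9788
73.6398 65.7967 55.9160 43.4685 27.7872 11.1423 1.9742 0.0000
76.9322 69.9444 61.1413 50.0512 36.0800 18.4792 3.9821 0.0000 0.0000
79.8655 73.6398 65.7967 55.9160 43.4685 27.7872 8.0320 0.0000 0.0000 0.0000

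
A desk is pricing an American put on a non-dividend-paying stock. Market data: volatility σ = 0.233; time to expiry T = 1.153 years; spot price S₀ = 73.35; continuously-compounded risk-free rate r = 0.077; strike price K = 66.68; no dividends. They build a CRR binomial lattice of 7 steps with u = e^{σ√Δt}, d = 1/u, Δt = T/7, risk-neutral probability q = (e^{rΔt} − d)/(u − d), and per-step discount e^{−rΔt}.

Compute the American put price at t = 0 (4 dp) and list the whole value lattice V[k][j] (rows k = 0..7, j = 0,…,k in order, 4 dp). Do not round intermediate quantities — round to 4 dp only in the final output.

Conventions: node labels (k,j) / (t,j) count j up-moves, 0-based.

Δt=0.16471  u=1.09918  d=0.90977  q=0.54376  discount=0.98740
step 7 (expiry): payoffs max(K−S,0) = 28.8425 20.9650 11.4474 0.0000 0.0000 0.0000 0.0000 0.0000
k=6: (k=6,j=0): S=41.5902, K−S=25.0898, hold=24.2495 ⇒ V=25.0898 exercise | (k=6,j=1): S=50.2490, K−S=16.4310, hold=15.5907 ⇒ V=16.4310 exercise | (k=6,j=2): S=60.7105, K−S=5.9695, hold=5.1569 ⇒ V=5.9695 exercise | (k=6,j=3): S=73.3500, K−S=0.0000, hold=0.0000 ⇒ V=0.0000 continue | (k=6,j=4): S=88.6210, K−S=0.0000, hold=0.0000 ⇒ V=0.0000 continue | (k=6,j=5): S=107.0713, K−S=0.0000, hold=0.0000 ⇒ V=0.0000 continue | (k=6,j=6): S=129.3628, K−S=0.0000, hold=0.0000 ⇒ V=0.0000 continue
k=5: (k=5,j=0): S=45.7150, K−S=20.9650, hold=20.1246 ⇒ V=20.9650 exercise | (k=5,j=1): S=55.2326, K−S=11.4474, hold=10.6070 ⇒ V=11.4474 exercise | (k=5,j=2): S=66.7317, K−S=0.0000, hold=2.6892 ⇒ V=2.6892 continue | (k=5,j=3): S=80.6247, K−S=0.0000, hold=0.0000 ⇒ V=0.0000 continue | (k=5,j=4): S=97.4103, K−S=0.0000, hold=0.0000 ⇒ V=0.0000 continue | (k=5,j=5): S=117.6904, K−S=0.0000, hold=0.0000 ⇒ V=0.0000 continue
k=4: (k=4,j=0): S=50.2490, K−S=16.4310, hold=15.5907 ⇒ V=16.4310 exercise | (k=4,j=1): S=60.7105, K−S=5.9695, hold=6.6007 ⇒ V=6.6007 continue | (k=4,j=2): S=73.3500, K−S=0.0000, hold=1.2114 ⇒ V=1.2114 continue | (k=4,j=3): S=88.6210, K−S=0.0000, hold=0.0000 ⇒ V=0.0000 continue | (k=4,j=4): S=107.0713, K−S=0.0000, hold=0.0000 ⇒ V=0.0000 continue
k=3: (k=3,j=0): S=55.2326, K−S=11.4474, hold=10.9460 ⇒ V=11.4474 exercise | (k=3,j=1): S=66.7317, K−S=0.0000, hold=3.6240 ⇒ V=3.6240 continue | (k=3,j=2): S=80.6247, K−S=0.0000, hold=0.5457 ⇒ V=0.5457 continue | (k=3,j=3): S=97.4103, K−S=0.0000, hold=0.0000 ⇒ V=0.0000 continue
k=2: (k=2,j=0): S=60.7105, K−S=5.9695, hold=7.1026 ⇒ V=7.1026 continue | (k=2,j=1): S=73.3500, K−S=0.0000, hold=1.9256 ⇒ V=1.9256 continue | (k=2,j=2): S=88.6210, K−S=0.0000, hold=0.2458 ⇒ V=0.2458 continue
k=1: (k=1,j=0): S=66.7317, K−S=0.0000, hold=4.2335 ⇒ V=4.2335 continue | (k=1,j=1): S=80.6247, K−S=0.0000, hold=0.9994 ⇒ V=0.9994 continue
k=0: (k=0,j=0): S=73.3500, K−S=0.0000, hold=2.4437 ⇒ V=2.4437 continue

price = 2.4437
tree:
2.4437
4.2335 0.9994
7.1026 1.9256 0.2458
11.4474 3.6240 0.5457 0.0000
16.4310 6.6007 1.2114 0.0000 0.0000
20.9650 11.4474 2.6892 0.0000 0.0000 0.0000
25.0898 16.4310 5.9695 0.0000 0.0000 0.0000 0.0000
28.8425 20.9650 11.4474 0.0000 0.0000 0.0000 0.0000 0.0000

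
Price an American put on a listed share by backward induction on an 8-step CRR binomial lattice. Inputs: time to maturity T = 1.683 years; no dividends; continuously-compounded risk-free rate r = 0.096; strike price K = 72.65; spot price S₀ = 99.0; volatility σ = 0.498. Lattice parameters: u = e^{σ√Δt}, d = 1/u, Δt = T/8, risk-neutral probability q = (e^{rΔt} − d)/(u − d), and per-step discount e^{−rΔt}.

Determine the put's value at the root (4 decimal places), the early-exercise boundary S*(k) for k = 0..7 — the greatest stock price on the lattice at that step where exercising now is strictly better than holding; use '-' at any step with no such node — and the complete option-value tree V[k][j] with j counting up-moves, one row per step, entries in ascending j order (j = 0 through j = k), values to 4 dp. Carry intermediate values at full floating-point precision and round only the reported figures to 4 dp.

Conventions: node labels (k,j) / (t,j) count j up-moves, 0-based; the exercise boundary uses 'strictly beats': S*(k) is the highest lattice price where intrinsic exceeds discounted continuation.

params: Δt=0.21038 u=1.25661 d=0.79579 q=0.48742 e^(-rΔt)=0.98001
t_8 payoffs: 56.7266 47.5059 32.9458 9.9546 0.0000 0.0000 0.0000 0.0000 0.0000
t_7: node(7,0) S=20.0095 payoff=52.6405 vs cont=51.1880 → 52.6405 [stop]  node(7,1) S=31.5963 payoff=41.0537 vs cont=39.6012 → 41.0537 [stop]  node(7,2) S=49.8926 payoff=22.7574 vs cont=21.3049 → 22.7574 [stop]  node(7,3) S=78.7835 payoff=0.0000 vs cont=5.0006 → 5.0006 [wait]  node(7,4) S=124.4042 payoff=0.0000 vs cont=0.0000 → 0.0000 [wait]  node(7,5) S=196.4421 payoff=0.0000 vs cont=0.0000 → 0.0000 [wait]  node(7,6) S=310.1945 payoff=0.0000 vs cont=0.0000 → 0.0000 [wait]  node(7,7) S=489.8168 payoff=0.0000 vs cont=0.0000 → 0.0000 [wait]  ⇒ S*(7)=49.8926
t_6: node(6,0) S=25.1441 payoff=47.5059 vs cont=46.0534 → 47.5059 [stop]  node(6,1) S=39.7042 payoff=32.9458 vs cont=31.4933 → 32.9458 [stop]  node(6,2) S=62.6954 payoff=9.9546 vs cont=13.8205 → 13.8205 [wait]  node(6,3) S=99.0000 payoff=0.0000 vs cont=2.5120 → 2.5120 [wait]  node(6,4) S=156.3273 payoff=0.0000 vs cont=0.0000 → 0.0000 [wait]  node(6,5) S=246.8507 payoff=0.0000 vs cont=0.0000 → 0.0000 [wait]  node(6,6) S=389.7929 payoff=0.0000 vs cont=0.0000 → 0.0000 [wait]  ⇒ S*(6)=39.7042
t_5: node(5,0) S=31.5963 payoff=41.0537 vs cont=39.6012 → 41.0537 [stop]  node(5,1) S=49.8926 payoff=22.7574 vs cont=23.1515 → 23.1515 [wait]  node(5,2) S=78.7835 payoff=0.0000 vs cont=8.1424 → 8.1424 [wait]  node(5,3) S=124.4042 payoff=0.0000 vs cont=1.2619 → 1.2619 [wait]  node(5,4) S=196.4421 payoff=0.0000 vs cont=0.0000 → 0.0000 [wait]  node(5,5) S=310.1945 payoff=0.0000 vs cont=0.0000 → 0.0000 [wait]  ⇒ S*(5)=31.5963
t_4: node(4,0) S=39.7042 payoff=32.9458 vs cont=31.6816 → 32.9458 [stop]  node(4,1) S=62.6954 payoff=9.9546 vs cont=15.5193 → 15.5193 [wait]  node(4,2) S=99.0000 payoff=0.0000 vs cont=4.6930 → 4.6930 [wait]  node(4,3) S=156.3273 payoff=0.0000 vs cont=0.6339 → 0.6339 [wait]  node(4,4) S=246.8507 payoff=0.0000 vs cont=0.0000 → 0.0000 [wait]  ⇒ S*(4)=39.7042
t_3: node(3,0) S=49.8926 payoff=22.7574 vs cont=23.9630 → 23.9630 [wait]  node(3,1) S=78.7835 payoff=0.0000 vs cont=10.0376 → 10.0376 [wait]  node(3,2) S=124.4042 payoff=0.0000 vs cont=2.6602 → 2.6602 [wait]  node(3,3) S=196.4421 payoff=0.0000 vs cont=0.3184 → 0.3184 [wait]  ⇒ S*(3)=-
t_2: node(2,0) S=62.6954 payoff=9.9546 vs cont=16.8321 → 16.8321 [wait]  node(2,1) S=99.0000 payoff=0.0000 vs cont=6.3130 → 6.3130 [wait]  node(2,2) S=156.3273 payoff=0.0000 vs cont=1.4884 → 1.4884 [wait]  ⇒ S*(2)=-
t_1: node(1,0) S=78.7835 payoff=0.0000 vs cont=11.4709 → 11.4709 [wait]  node(1,1) S=124.4042 payoff=0.0000 vs cont=3.8822 → 3.8822 [wait]  ⇒ S*(1)=-
t_0: node(0,0) S=99.0000 payoff=0.0000 vs cont=7.6167 → 7.6167 [wait]  ⇒ S*(0)=-

price = 7.6167
boundary = - - - - 39.7042 31.5963 39.7042 49.8926
tree:
7.6167
11.4709 3.8822
16.8321 6.3130 1.4884
23.9630 10.0376 2.6602 0.3184
32.9458 15.5193 4.6930 0.6339 0.0000
41.0537 23.1515 8.1424 1.2619 0.0000 0.0000
47.5059 32.9458 13.8205 2.5120 0.0000 0.0000 0.0000
52.6405 41.0537 22.7574 5.0006 0.0000 0.0000 0.0000 0.0000
56.7266 47.5059 32.9458 9.9546 0.0000 0.0000 0.0000 0.0000 0.0000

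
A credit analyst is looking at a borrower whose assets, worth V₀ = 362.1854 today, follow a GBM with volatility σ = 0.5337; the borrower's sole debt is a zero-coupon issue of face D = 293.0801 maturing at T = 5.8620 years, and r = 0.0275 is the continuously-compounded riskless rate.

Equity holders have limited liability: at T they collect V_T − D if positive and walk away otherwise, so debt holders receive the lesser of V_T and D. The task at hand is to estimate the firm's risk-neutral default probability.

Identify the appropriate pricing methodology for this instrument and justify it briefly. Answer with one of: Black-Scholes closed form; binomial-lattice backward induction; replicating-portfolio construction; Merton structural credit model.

framework: Merton structural credit model

Key observation: a levered firm with one bullet debt due at 5.8620 years is the canonical structural-credit setup: equity is a call on the firm's assets struck at the face value.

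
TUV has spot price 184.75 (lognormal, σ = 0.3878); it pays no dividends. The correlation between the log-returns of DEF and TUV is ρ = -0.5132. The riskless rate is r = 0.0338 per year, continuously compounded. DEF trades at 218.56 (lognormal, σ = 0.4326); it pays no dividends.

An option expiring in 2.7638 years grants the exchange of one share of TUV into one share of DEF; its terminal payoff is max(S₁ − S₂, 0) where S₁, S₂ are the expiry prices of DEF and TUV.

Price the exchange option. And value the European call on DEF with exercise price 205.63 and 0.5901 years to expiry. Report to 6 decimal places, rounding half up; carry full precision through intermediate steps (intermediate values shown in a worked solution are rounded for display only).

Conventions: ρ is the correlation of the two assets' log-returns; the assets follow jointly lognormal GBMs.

σ_eff = √(σ₁² + σ₂² − 2ρσ₁σ₂) = √(0.4326² + 0.3878² − 2·-0.5132·0.4326·0.3878) = 0.713949
d₁ = (ln(S₁/S₂) + (q₂ − q₁ + σ_eff²/2)T) / (σ_eff√T) = (ln(218.56/184.75) + (0.0 − 0.0 + 0.254861)·2.7638) / 1.186917 = 0.735050
d₂ = d₁ − σ_eff√T = 0.735050 − 1.186917 = -0.451867
N(d₁) = 0.768845,  N(d₂) = 0.325682
V = S₁·e^{−q₁T}·N(d₁) − S₂·e^{−q₂T}·N(d₂) = 168.038848 − 60.169806 = 107.869042
[vanilla: DEF call K=205.63]
σ√T = 0.4326·√0.5901 = 0.332315
d₁ = (ln(S/K) + (r+σ²/2)T) / (σ√T) = (ln(218.56/205.63) + (0.0338+0.4326²/2)·0.5901) / 0.332315 = (0.060982 + 0.075162) / 0.332315 = 0.409684
d₂ = d₁ − σ√T = 0.409684 − 0.332315 = 0.077370
e^{−rT} = 0.980252
N(d₁) = 0.658981,  N(d₂) = 0.530835
price = S·N(d₁) − K·e^{−rT}·N(d₂) = 144.026924 − 107.000069 = 37.026855

exchange price = 107.869042
price(DEF call K=205.63) = 37.026855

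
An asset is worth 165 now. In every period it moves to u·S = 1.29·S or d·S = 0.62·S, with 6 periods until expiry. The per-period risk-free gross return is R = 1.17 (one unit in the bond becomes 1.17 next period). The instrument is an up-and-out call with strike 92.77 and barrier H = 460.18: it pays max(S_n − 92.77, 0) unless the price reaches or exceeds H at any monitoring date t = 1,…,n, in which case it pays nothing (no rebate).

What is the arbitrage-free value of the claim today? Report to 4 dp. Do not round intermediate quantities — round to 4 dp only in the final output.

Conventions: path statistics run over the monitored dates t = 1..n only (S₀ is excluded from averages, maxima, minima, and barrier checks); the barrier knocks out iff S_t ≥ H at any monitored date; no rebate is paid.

Under the martingale measure an up-move has probability p* = 0.8209; value the claim as the probability-weighted average of per-path payoffs, discounted 6 periods at R = 1.17.
Enumerate all 2^6 = 64 price paths (U = up ×1.29, D = down ×0.62); each path with k up-moves has probability p*^k·(1−p*)^(6−k).
DDDDDD: M=102.3000, payoff=0.0000, prob=0.000033
UDDDDD: M=212.8500, payoff=0.0000, prob=0.000151
DUDDDD: M=131.9670, payoff=0.0000, prob=0.000151
UUDDDD: M=274.5765, payoff=0.0000, prob=0.000693
DDUDDD: M=102.3000, payoff=0.0000, prob=0.000151
UDUDDD: M=212.8500, payoff=0.0000, prob=0.000693
DUUDDD: M=170.2374, payoff=0.0000, prob=0.000693
UUUDDD: M=354.2037, payoff=0.0000, prob=0.003178
DDDUDD: M=102.3000, payoff=0.0000, prob=0.000151
UDDUDD: M=212.8500, payoff=0.0000, prob=0.000693
DUDUDD: M=131.9670, payoff=0.0000, prob=0.000693
UUDUDD: M=274.5765, payoff=0.0000, prob=0.003178
DDUUDD: M=105.5472, payoff=0.0000, prob=0.000693
UDUUDD: M=219.6063, payoff=0.0000, prob=0.003178
DUUUDD: M=219.6063, payoff=0.0000, prob=0.003178
UUUUDD: M=456.9228, payoff=82.8711, prob=0.014567
DDDDUD: M=102.3000, payoff=0.0000, prob=0.000151
UDDDUD: M=212.8500, payoff=0.0000, prob=0.000693
DUDDUD: M=131.9670, payoff=0.0000, prob=0.000693
UUDDUD: M=274.5765, payoff=0.0000, prob=0.003178
DDUDUD: M=102.3000, payoff=0.0000, prob=0.000693
UDUDUD: M=212.8500, payoff=0.0000, prob=0.003178
DUUDUD: M=170.2374, payoff=0.0000, prob=0.003178
UUUDUD: M=354.2037, payoff=82.8711, prob=0.014567
DDDUUD: M=102.3000, payoff=0.0000, prob=0.000693
UDDUUD: M=212.8500, payoff=0.0000, prob=0.003178
DUDUUD: M=136.1559, payoff=0.0000, prob=0.003178
UUDUUD: M=283.2921, payoff=82.8711, prob=0.014567
DDUUUD: M=136.1559, payoff=0.0000, prob=0.003178
UDUUUD: M=283.2921, payoff=82.8711, prob=0.014567
DUUUUD: M=283.2921, payoff=82.8711, prob=0.014567
UUUUUD: M=589.4304, payoff=0.0000, prob=0.066765
DDDDDU: M=102.3000, payoff=0.0000, prob=0.000151
UDDDDU: M=212.8500, payoff=0.0000, prob=0.000693
DUDDDU: M=131.9670, payoff=0.0000, prob=0.000693
UUDDDU: M=274.5765, payoff=0.0000, prob=0.003178
DDUDDU: M=102.3000, payoff=0.0000, prob=0.000693
UDUDDU: M=212.8500, payoff=0.0000, prob=0.003178
DUUDDU: M=170.2374, payoff=0.0000, prob=0.003178
UUUDDU: M=354.2037, payoff=82.8711, prob=0.014567
DDDUDU: M=102.3000, payoff=0.0000, prob=0.000693
UDDUDU: M=212.8500, payoff=0.0000, prob=0.003178
DUDUDU: M=131.9670, payoff=0.0000, prob=0.003178
UUDUDU: M=274.5765, payoff=82.8711, prob=0.014567
DDUUDU: M=105.5472, payoff=0.0000, prob=0.003178
UDUUDU: M=219.6063, payoff=82.8711, prob=0.014567
DUUUDU: M=219.6063, payoff=82.8711, prob=0.014567
UUUUDU: M=456.9228, payoff=272.6768, prob=0.066765
DDDDUU: M=102.3000, payoff=0.0000, prob=0.000693
UDDDUU: M=212.8500, payoff=0.0000, prob=0.003178
DUDDUU: M=131.9670, payoff=0.0000, prob=0.003178
UUDDUU: M=274.5765, payoff=82.8711, prob=0.014567
DDUDUU: M=102.3000, payoff=0.0000, prob=0.003178
UDUDUU: M=212.8500, payoff=82.8711, prob=0.014567
DUUDUU: M=175.6411, payoff=82.8711, prob=0.014567
UUUDUU: M=365.4468, payoff=272.6768, prob=0.066765
DDDUUU: M=102.3000, payoff=0.0000, prob=0.003178
UDDUUU: M=212.8500, payoff=82.8711, prob=0.014567
DUDUUU: M=175.6411, payoff=82.8711, prob=0.014567
UUDUUU: M=365.4468, payoff=272.6768, prob=0.066765
DDUUUU: M=175.6411, payoff=82.8711, prob=0.014567
UDUUUU: M=365.4468, payoff=272.6768, prob=0.066765
DUUUUU: M=365.4468, payoff=272.6768, prob=0.066765
UUUUUU: M=760.3652, payoff=0.0000, prob=0.306004
Price = Σ prob·payoff / R^6 = 109.133229 / 2.565164 = 42.5443

price = 42.5443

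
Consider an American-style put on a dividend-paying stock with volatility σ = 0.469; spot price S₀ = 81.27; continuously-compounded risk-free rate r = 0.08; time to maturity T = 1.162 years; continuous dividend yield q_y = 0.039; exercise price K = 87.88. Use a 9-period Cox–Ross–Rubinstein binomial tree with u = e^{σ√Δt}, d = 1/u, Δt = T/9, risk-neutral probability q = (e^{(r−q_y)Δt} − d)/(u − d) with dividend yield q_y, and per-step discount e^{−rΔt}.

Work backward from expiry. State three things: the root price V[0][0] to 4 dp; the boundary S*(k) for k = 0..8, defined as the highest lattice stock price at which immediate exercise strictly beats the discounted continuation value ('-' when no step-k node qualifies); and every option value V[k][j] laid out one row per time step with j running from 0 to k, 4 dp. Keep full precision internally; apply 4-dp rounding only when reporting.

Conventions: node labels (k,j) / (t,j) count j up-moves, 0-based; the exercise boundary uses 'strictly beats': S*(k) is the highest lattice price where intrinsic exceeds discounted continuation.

price = 17.9986
boundary = - - - 49.0193 41.4170 49.0193 58.0169 49.0193 58.0169
tree:
17.9986
23.9472 11.7825
30.9733 16.6641 6.6160
38.8607 22.8869 10.1139 2.8737
46.4630 30.3925 15.0475 4.8530 0.7372
52.8862 38.8607 21.6481 8.0422 1.4151 0.0000
58.3133 46.4630 29.8631 12.9933 2.7164 0.0000 0.0000
62.8987 52.8862 38.8607 20.2493 5.2144 0.0000 0.0000 0.0000
66.7730 58.3133 46.4630 29.8631 10.0095 0.0000 0.0000 0.0000 0.0000
70.0464 62.8987 52.8862 38.8607 19.2139 0.0000 0.0000 0.0000 0.0000 0.0000

params: Δt=0.12911 u=1.18355 d=0.84491 q=0.47364 e^(-rΔt)=0.98972
t_9 payoffs: 70.0464 62.8987 52.8862 38.8607 19.2139 0.0000 0.0000 0.0000 0.0000 0.0000
t_8: node(8,0) S=21.1070 payoff=66.7730 vs cont=65.9759 → 66.7730 [stop]  node(8,1) S=29.5667 payoff=58.3133 vs cont=57.5588 → 58.3133 [stop]  node(8,2) S=41.4170 payoff=46.4630 vs cont=45.7680 → 46.4630 [stop]  node(8,3) S=58.0169 payoff=29.8631 vs cont=29.2515 → 29.8631 [stop]  node(8,4) S=81.2700 payoff=6.6100 vs cont=10.0095 → 10.0095 [wait]  node(8,5) S=113.8429 payoff=0.0000 vs cont=0.0000 → 0.0000 [wait]  node(8,6) S=159.4710 payoff=0.0000 vs cont=0.0000 → 0.0000 [wait]  node(8,7) S=223.3867 payoff=0.0000 vs cont=0.0000 → 0.0000 [wait]  node(8,8) S=312.9198 payoff=0.0000 vs cont=0.0000 → 0.0000 [wait]  ⇒ S*(8)=58.0169
t_7: node(7,0) S=24.9813 payoff=62.8987 vs cont=62.1211 → 62.8987 [stop]  node(7,1) S=34.9938 payoff=52.8862 vs cont=52.1589 → 52.8862 [stop]  node(7,2) S=49.0193 payoff=38.8607 vs cont=38.2039 → 38.8607 [stop]  node(7,3) S=68.6661 payoff=19.2139 vs cont=20.2493 → 20.2493 [wait]  node(7,4) S=96.1874 payoff=0.0000 vs cont=5.2144 → 5.2144 [wait]  node(7,5) S=134.7391 payoff=0.0000 vs cont=0.0000 → 0.0000 [wait]  node(7,6) S=188.7424 payoff=0.0000 vs cont=0.0000 → 0.0000 [wait]  node(7,7) S=264.3901 payoff=0.0000 vs cont=0.0000 → 0.0000 [wait]  ⇒ S*(7)=49.0193
t_6: node(6,0) S=29.5667 payoff=58.3133 vs cont=57.5588 → 58.3133 [stop]  node(6,1) S=41.4170 payoff=46.4630 vs cont=45.7680 → 46.4630 [stop]  node(6,2) S=58.0169 payoff=29.8631 vs cont=29.7369 → 29.8631 [stop]  node(6,3) S=81.2700 payoff=6.6100 vs cont=12.9933 → 12.9933 [wait]  node(6,4) S=113.8429 payoff=0.0000 vs cont=2.7164 → 2.7164 [wait]  node(6,5) S=159.4710 payoff=0.0000 vs cont=0.0000 → 0.0000 [wait]  node(6,6) S=223.3867 payoff=0.0000 vs cont=0.0000 → 0.0000 [wait]  ⇒ S*(6)=58.0169
t_5: node(5,0) S=34.9938 payoff=52.8862 vs cont=52.1589 → 52.8862 [stop]  node(5,1) S=49.0193 payoff=38.8607 vs cont=38.2039 → 38.8607 [stop]  node(5,2) S=68.6661 payoff=19.2139 vs cont=21.6481 → 21.6481 [wait]  node(5,3) S=96.1874 payoff=0.0000 vs cont=8.0422 → 8.0422 [wait]  node(5,4) S=134.7391 payoff=0.0000 vs cont=1.4151 → 1.4151 [wait]  node(5,5) S=188.7424 payoff=0.0000 vs cont=0.0000 → 0.0000 [wait]  ⇒ S*(5)=49.0193
t_4: node(4,0) S=41.4170 payoff=46.4630 vs cont=45.7680 → 46.4630 [stop]  node(4,1) S=58.0169 payoff=29.8631 vs cont=30.3925 → 30.3925 [wait]  node(4,2) S=81.2700 payoff=6.6100 vs cont=15.0475 → 15.0475 [wait]  node(4,3) S=113.8429 payoff=0.0000 vs cont=4.8530 → 4.8530 [wait]  node(4,4) S=159.4710 payoff=0.0000 vs cont=0.7372 → 0.7372 [wait]  ⇒ S*(4)=41.4170
t_3: node(3,0) S=49.0193 payoff=38.8607 vs cont=38.4521 → 38.8607 [stop]  node(3,1) S=68.6661 payoff=19.2139 vs cont=22.8869 → 22.8869 [wait]  node(3,2) S=96.1874 payoff=0.0000 vs cont=10.1139 → 10.1139 [wait]  node(3,3) S=134.7391 payoff=0.0000 vs cont=2.8737 → 2.8737 [wait]  ⇒ S*(3)=49.0193
t_2: node(2,0) S=58.0169 payoff=29.8631 vs cont=30.9733 → 30.9733 [wait]  node(2,1) S=81.2700 payoff=6.6100 vs cont=16.6641 → 16.6641 [wait]  node(2,2) S=113.8429 payoff=0.0000 vs cont=6.6160 → 6.6160 [wait]  ⇒ S*(2)=-
t_1: node(1,0) S=68.6661 payoff=19.2139 vs cont=23.9472 → 23.9472 [wait]  node(1,1) S=96.1874 payoff=0.0000 vs cont=11.7825 → 11.7825 [wait]  ⇒ S*(1)=-
t_0: node(0,0) S=81.2700 payoff=6.6100 vs cont=17.9986 → 17.9986 [wait]  ⇒ S*(0)=-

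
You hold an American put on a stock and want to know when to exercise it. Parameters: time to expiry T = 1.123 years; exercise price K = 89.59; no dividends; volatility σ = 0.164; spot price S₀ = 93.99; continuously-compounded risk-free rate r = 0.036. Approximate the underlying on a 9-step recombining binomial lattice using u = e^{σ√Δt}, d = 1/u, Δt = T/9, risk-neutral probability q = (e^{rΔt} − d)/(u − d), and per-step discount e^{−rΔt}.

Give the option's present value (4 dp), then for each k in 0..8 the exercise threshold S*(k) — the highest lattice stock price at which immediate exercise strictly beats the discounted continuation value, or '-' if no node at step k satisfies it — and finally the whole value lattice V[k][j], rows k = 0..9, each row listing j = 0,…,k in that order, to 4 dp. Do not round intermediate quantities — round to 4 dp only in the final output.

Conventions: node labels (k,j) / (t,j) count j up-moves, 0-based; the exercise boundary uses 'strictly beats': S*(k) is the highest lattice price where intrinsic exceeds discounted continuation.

price = 3.2552
boundary = - - - - 74.5495 78.9958 74.5495 78.9958 83.7073
tree:
3.2552
5.0050 1.6958
7.4777 2.8050 0.7043
10.8074 4.5215 1.2720 0.1953
15.0405 7.0604 2.2573 0.3892 0.0212
19.2365 10.5942 3.9156 0.7726 0.0448 0.0000
23.1964 15.0405 6.5854 1.5274 0.0945 0.0000 0.0000
26.9333 19.2365 10.5942 3.0056 0.1996 0.0000 0.0000 0.0000
30.4600 23.1964 15.0405 5.8827 0.4215 0.0000 0.0000 0.0000 0.0000
33.7881 26.9333 19.2365 10.5942 0.8902 0.0000 0.0000 0.0000 0.0000 0.0000

params: Δt=0.12478 u=1.05964 d=0.94371 q=0.52436 e^(-rΔt)=0.99552
t_9 payoffs: 33.7881 26.9333 19.2365 10.5942 0.8902 0.0000 0.0000 0.0000 0.0000 0.0000
t_8: node(8,0) S=59.1300 payoff=30.4600 vs cont=30.0584 → 30.4600 [stop]  node(8,1) S=66.3936 payoff=23.1964 vs cont=22.7948 → 23.1964 [stop]  node(8,2) S=74.5495 payoff=15.0405 vs cont=14.6389 → 15.0405 [stop]  node(8,3) S=83.7073 payoff=5.8827 vs cont=5.4812 → 5.8827 [stop]  node(8,4) S=93.9900 payoff=0.0000 vs cont=0.4215 → 0.4215 [wait]  node(8,5) S=105.5359 payoff=0.0000 vs cont=0.0000 → 0.0000 [wait]  node(8,6) S=118.5000 payoff=0.0000 vs cont=0.0000 → 0.0000 [wait]  node(8,7) S=133.0567 payoff=0.0000 vs cont=0.0000 → 0.0000 [wait]  node(8,8) S=149.4016 payoff=0.0000 vs cont=0.0000 → 0.0000 [wait]  ⇒ S*(8)=83.7073
t_7: node(7,0) S=62.6567 payoff=26.9333 vs cont=26.5318 → 26.9333 [stop]  node(7,1) S=70.3535 payoff=19.2365 vs cont=18.8350 → 19.2365 [stop]  node(7,2) S=78.9958 payoff=10.5942 vs cont=10.1927 → 10.5942 [stop]  node(7,3) S=88.6998 payoff=0.8902 vs cont=3.0056 → 3.0056 [wait]  node(7,4) S=99.5958 payoff=0.0000 vs cont=0.1996 → 0.1996 [wait]  node(7,5) S=111.8302 payoff=0.0000 vs cont=0.0000 → 0.0000 [wait]  node(7,6) S=125.5676 payoff=0.0000 vs cont=0.0000 → 0.0000 [wait]  node(7,7) S=140.9925 payoff=0.0000 vs cont=0.0000 → 0.0000 [wait]  ⇒ S*(7)=78.9958
t_6: node(6,0) S=66.3936 payoff=23.1964 vs cont=22.7948 → 23.1964 [stop]  node(6,1) S=74.5495 payoff=15.0405 vs cont=14.6389 → 15.0405 [stop]  node(6,2) S=83.7073 payoff=5.8827 vs cont=6.5854 → 6.5854 [wait]  node(6,3) S=93.9900 payoff=0.0000 vs cont=1.5274 → 1.5274 [wait]  node(6,4) S=105.5359 payoff=0.0000 vs cont=0.0945 → 0.0945 [wait]  node(6,5) S=118.5000 payoff=0.0000 vs cont=0.0000 → 0.0000 [wait]  node(6,6) S=133.0567 payoff=0.0000 vs cont=0.0000 → 0.0000 [wait]  ⇒ S*(6)=74.5495
t_5: node(5,0) S=70.3535 payoff=19.2365 vs cont=18.8350 → 19.2365 [stop]  node(5,1) S=78.9958 payoff=10.5942 vs cont=10.5595 → 10.5942 [stop]  node(5,2) S=88.6998 payoff=0.8902 vs cont=3.9156 → 3.9156 [wait]  node(5,3) S=99.5958 payoff=0.0000 vs cont=0.7726 → 0.7726 [wait]  node(5,4) S=111.8302 payoff=0.0000 vs cont=0.0448 → 0.0448 [wait]  node(5,5) S=125.5676 payoff=0.0000 vs cont=0.0000 → 0.0000 [wait]  ⇒ S*(5)=78.9958
t_4: node(4,0) S=74.5495 payoff=15.0405 vs cont=14.6389 → 15.0405 [stop]  node(4,1) S=83.7073 payoff=5.8827 vs cont=7.0604 → 7.0604 [wait]  node(4,2) S=93.9900 payoff=0.0000 vs cont=2.2573 → 2.2573 [wait]  node(4,3) S=105.5359 payoff=0.0000 vs cont=0.3892 → 0.3892 [wait]  node(4,4) S=118.5000 payoff=0.0000 vs cont=0.0212 → 0.0212 [wait]  ⇒ S*(4)=74.5495
t_3: node(3,0) S=78.9958 payoff=10.5942 vs cont=10.8074 → 10.8074 [wait]  node(3,1) S=88.6998 payoff=0.8902 vs cont=4.5215 → 4.5215 [wait]  node(3,2) S=99.5958 payoff=0.0000 vs cont=1.2720 → 1.2720 [wait]  node(3,3) S=111.8302 payoff=0.0000 vs cont=0.1953 → 0.1953 [wait]  ⇒ S*(3)=-
t_2: node(2,0) S=83.7073 payoff=5.8827 vs cont=7.4777 → 7.4777 [wait]  node(2,1) S=93.9900 payoff=0.0000 vs cont=2.8050 → 2.8050 [wait]  node(2,2) S=105.5359 payoff=0.0000 vs cont=0.7043 → 0.7043 [wait]  ⇒ S*(2)=-
t_1: node(1,0) S=88.6998 payoff=0.8902 vs cont=5.0050 → 5.0050 [wait]  node(1,1) S=99.5958 payoff=0.0000 vs cont=1.6958 → 1.6958 [wait]  ⇒ S*(1)=-
t_0: node(0,0) S=93.9900 payoff=0.0000 vs cont=3.2552 → 3.2552 [wait]  ⇒ S*(0)=-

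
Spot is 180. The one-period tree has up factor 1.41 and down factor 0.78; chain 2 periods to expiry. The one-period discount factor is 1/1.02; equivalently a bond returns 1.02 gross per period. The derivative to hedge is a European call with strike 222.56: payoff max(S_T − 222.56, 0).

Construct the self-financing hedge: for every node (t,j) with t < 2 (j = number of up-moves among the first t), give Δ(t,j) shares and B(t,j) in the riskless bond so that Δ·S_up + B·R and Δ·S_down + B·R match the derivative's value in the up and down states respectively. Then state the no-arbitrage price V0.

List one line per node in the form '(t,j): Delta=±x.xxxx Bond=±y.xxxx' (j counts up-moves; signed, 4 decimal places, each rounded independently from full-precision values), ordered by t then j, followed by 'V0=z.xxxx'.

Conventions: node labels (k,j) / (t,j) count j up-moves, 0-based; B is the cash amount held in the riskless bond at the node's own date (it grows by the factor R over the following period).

No-arbitrage ⇒ martingale measure with p* = (R−d)/(u−d) = 0.3810.
At maturity the claim pays: V(2,0)=0.0000, V(2,1)=0.0000, V(2,2)=135.2980
(1,0): S=140.4000. Δ = (V_up−V_dn)/(S_up−S_dn) = (0.0000−0.0000)/(197.9640−109.5120) = 0.0000. V = [p*·0.0000 + (1−p*)·0.0000]/1.02 = 0.0000. B = V − Δ·S = 0.0000.
(1,1): S=253.8000. Δ = (V_up−V_dn)/(S_up−S_dn) = (135.2980−0.0000)/(357.8580−197.9640) = 0.8462. V = [p*·135.2980 + (1−p*)·0.0000]/1.02 = 50.5315. B = V − Δ·S = -164.2273.
(0,0): S=180.0000. Δ = (V_up−V_dn)/(S_up−S_dn) = (50.5315−0.0000)/(253.8000−140.4000) = 0.4456. V = [p*·50.5315 + (1−p*)·0.0000]/1.02 = 18.8726. B = V − Δ·S = -61.3360.
Verification: the root portfolio costs Δ(0,0)·S0 + B(0,0) = 18.8726, matching V0.

(0,0): Delta=0.4456 Bond=-61.3360
(1,0): Delta=0.0000 Bond=0.0000
(1,1): Delta=0.8462 Bond=-164.2273
V0=18.8726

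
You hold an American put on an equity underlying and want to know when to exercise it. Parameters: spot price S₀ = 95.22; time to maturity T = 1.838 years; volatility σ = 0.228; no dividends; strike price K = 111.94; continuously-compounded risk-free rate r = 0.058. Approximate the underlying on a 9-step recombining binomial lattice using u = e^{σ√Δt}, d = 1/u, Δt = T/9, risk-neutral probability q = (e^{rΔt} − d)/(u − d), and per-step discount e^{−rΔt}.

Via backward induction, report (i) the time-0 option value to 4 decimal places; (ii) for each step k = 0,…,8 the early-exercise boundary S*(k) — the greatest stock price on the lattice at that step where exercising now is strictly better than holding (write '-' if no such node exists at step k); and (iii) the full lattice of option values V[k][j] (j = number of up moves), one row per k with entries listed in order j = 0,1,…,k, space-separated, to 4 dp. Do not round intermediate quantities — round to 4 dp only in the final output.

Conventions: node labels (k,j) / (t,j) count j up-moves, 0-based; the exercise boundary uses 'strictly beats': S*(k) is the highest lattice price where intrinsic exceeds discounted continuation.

price = 18.4102
boundary = - 85.8975 77.4877 85.8975 77.4877 85.8975 77.4877 85.8975 95.2200
tree:
18.4102
26.0425 12.1079
34.4523 18.0338 7.1657
42.0387 26.0425 11.3920 3.6081
48.8824 34.4523 17.5459 6.2331 1.3795
55.0561 42.0387 26.0425 10.4640 2.6506 0.2922
60.6253 48.8824 34.4523 16.9265 5.0128 0.6318 0.0000
65.6492 55.0561 42.0387 26.0425 9.2858 1.3660 0.0000 0.0000
70.1813 60.6253 48.8824 34.4523 16.7200 2.9534 0.0000 0.0000 0.0000
74.2697 65.6492 55.0561 42.0387 26.0425 6.3857 0.0000 0.0000 0.0000 0.0000

Δt=0.20422, u=1.10853, d=0.90210, q=0.53198, disc=e^(-rΔt)=0.98822
k=9 terminal: V=max(K-S,0) → 74.2697 65.6492 55.0561 42.0387 26.0425 6.3857 0.0000 0.0000 0.0000 0.0000
k=8: j=0 S=41.7587 intr=70.1813 cont=68.8632 V=70.1813[EX]; j=1 S=51.3147 intr=60.6253 cont=59.3072 V=60.6253[EX]; j=2 S=63.0576 intr=48.8824 cont=47.5643 V=48.8824[EX]; j=3 S=77.4877 intr=34.4523 cont=33.1342 V=34.4523[EX]; j=4 S=95.2200 intr=16.7200 cont=15.4019 V=16.7200[EX]; j=5 S=117.0102 intr=0.0000 cont=2.9534 V=2.9534[hold]; j=6 S=143.7868 intr=0.0000 cont=0.0000 V=0.0000[hold]; j=7 S=176.6910 intr=0.0000 cont=0.0000 V=0.0000[hold]; j=8 S=217.1249 intr=0.0000 cont=0.0000 V=0.0000[hold]  S*(8)=95.2200
k=7: j=0 S=46.2908 intr=65.6492 cont=64.3311 V=65.6492[EX]; j=1 S=56.8839 intr=55.0561 cont=53.7380 V=55.0561[EX]; j=2 S=69.9013 intr=42.0387 cont=40.7206 V=42.0387[EX]; j=3 S=85.8975 intr=26.0425 cont=24.7244 V=26.0425[EX]; j=4 S=105.5543 intr=6.3857 cont=9.2858 V=9.2858[hold]; j=5 S=129.7093 intr=0.0000 cont=1.3660 V=1.3660[hold]; j=6 S=159.3920 intr=0.0000 cont=0.0000 V=0.0000[hold]; j=7 S=195.8673 intr=0.0000 cont=0.0000 V=0.0000[hold]  S*(7)=85.8975
k=6: j=0 S=51.3147 intr=60.6253 cont=59.3072 V=60.6253[EX]; j=1 S=63.0576 intr=48.8824 cont=47.5643 V=48.8824[EX]; j=2 S=77.4877 intr=34.4523 cont=33.1342 V=34.4523[EX]; j=3 S=95.2200 intr=16.7200 cont=16.9265 V=16.9265[hold]; j=4 S=117.0102 intr=0.0000 cont=5.0128 V=5.0128[hold]; j=5 S=143.7868 intr=0.0000 cont=0.6318 V=0.6318[hold]; j=6 S=176.6910 intr=0.0000 cont=0.0000 V=0.0000[hold]  S*(6)=77.4877
k=5: j=0 S=56.8839 intr=55.0561 cont=53.7380 V=55.0561[EX]; j=1 S=69.9013 intr=42.0387 cont=40.7206 V=42.0387[EX]; j=2 S=85.8975 intr=26.0425 cont=24.8330 V=26.0425[EX]; j=3 S=105.5543 intr=6.3857 cont=10.4640 V=10.4640[hold]; j=4 S=129.7093 intr=0.0000 cont=2.6506 V=2.6506[hold]; j=5 S=159.3920 intr=0.0000 cont=0.2922 V=0.2922[hold]  S*(5)=85.8975
k=4: j=0 S=63.0576 intr=48.8824 cont=47.5643 V=48.8824[EX]; j=1 S=77.4877 intr=34.4523 cont=33.1342 V=34.4523[EX]; j=2 S=95.2200 intr=16.7200 cont=17.5459 V=17.5459[hold]; j=3 S=117.0102 intr=0.0000 cont=6.2331 V=6.2331[hold]; j=4 S=143.7868 intr=0.0000 cont=1.3795 V=1.3795[hold]  S*(4)=77.4877
k=3: j=0 S=69.9013 intr=42.0387 cont=40.7206 V=42.0387[EX]; j=1 S=85.8975 intr=26.0425 cont=25.1586 V=26.0425[EX]; j=2 S=105.5543 intr=6.3857 cont=11.3920 V=11.3920[hold]; j=3 S=129.7093 intr=0.0000 cont=3.6081 V=3.6081[hold]  S*(3)=85.8975
k=2: j=0 S=77.4877 intr=34.4523 cont=33.1342 V=34.4523[EX]; j=1 S=95.2200 intr=16.7200 cont=18.0338 V=18.0338[hold]; j=2 S=117.0102 intr=0.0000 cont=7.1657 V=7.1657[hold]  S*(2)=77.4877
k=1: j=0 S=85.8975 intr=26.0425 cont=25.4151 V=26.0425[EX]; j=1 S=105.5543 intr=6.3857 cont=12.1079 V=12.1079[hold]  S*(1)=85.8975
k=0: j=0 S=95.2200 intr=16.7200 cont=18.4102 V=18.4102[hold]  S*(0)=-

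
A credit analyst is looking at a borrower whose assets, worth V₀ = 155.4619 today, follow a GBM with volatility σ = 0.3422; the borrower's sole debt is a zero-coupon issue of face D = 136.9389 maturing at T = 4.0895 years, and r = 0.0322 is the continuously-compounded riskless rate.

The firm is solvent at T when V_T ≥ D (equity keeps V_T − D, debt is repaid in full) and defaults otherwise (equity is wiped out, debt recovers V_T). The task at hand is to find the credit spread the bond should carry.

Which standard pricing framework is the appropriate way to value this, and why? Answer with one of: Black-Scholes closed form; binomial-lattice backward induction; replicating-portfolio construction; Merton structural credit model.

framework: Merton structural credit model

Key observation: the asked-for credit quantity lives on the firm's capital structure — asset value, asset volatility, debt face 136.9389 — which is the structural model's domain.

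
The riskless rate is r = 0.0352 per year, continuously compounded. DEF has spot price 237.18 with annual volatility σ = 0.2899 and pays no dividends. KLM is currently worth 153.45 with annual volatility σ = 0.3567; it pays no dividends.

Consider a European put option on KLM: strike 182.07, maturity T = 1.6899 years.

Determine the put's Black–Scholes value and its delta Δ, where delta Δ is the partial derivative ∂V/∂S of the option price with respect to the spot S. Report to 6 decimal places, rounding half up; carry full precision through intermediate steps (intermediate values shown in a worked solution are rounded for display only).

σ√T = 0.3567·√1.6899 = 0.463696
d₁ = (ln(S/K) + (r+σ²/2)T) / (σ√T) = (ln(153.45/182.07) + (0.0352+0.3567²/2)·1.6899) / 0.463696 = (-0.171016 + 0.166992) / 0.463696 = -0.008680
d₂ = d₁ − σ√T = -0.008680 − 0.463696 = -0.472376
e^{−rT} = 0.942250
N(−d₁) = 0.503463,  N(−d₂) = 0.681671
Put price V = K·e^{−rT}·N(−d₂) − S·N(−d₁) = 116.944375 − 77.256358 = 39.688017
Δ = −N(−d₁) = -0.503463

price = 39.688017
Δ = -0.503463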